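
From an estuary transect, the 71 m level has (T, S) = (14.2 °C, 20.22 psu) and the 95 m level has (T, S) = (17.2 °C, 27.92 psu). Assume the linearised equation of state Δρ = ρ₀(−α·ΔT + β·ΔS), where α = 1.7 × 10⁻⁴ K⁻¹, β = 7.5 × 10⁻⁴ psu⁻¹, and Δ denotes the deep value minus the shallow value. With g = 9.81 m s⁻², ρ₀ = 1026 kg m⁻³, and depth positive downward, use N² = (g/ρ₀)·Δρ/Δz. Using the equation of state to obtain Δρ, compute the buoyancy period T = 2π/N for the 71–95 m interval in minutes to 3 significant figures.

2.26 min

ΔT = +3.0 K, ΔS = +7.70 psu (deep − shallow).
Δρ/ρ₀ = −αΔT + βΔS = -5.10 × 10⁻⁴ + 5.775 × 10⁻³ = 5.265 × 10⁻³, so Δρ ≈ 5.402 kg m⁻³.
N² = (g/ρ₀)·Δρ/Δz = g·(Δρ/ρ₀)/Δz = 9.81 × 5.265 × 10⁻³ / 24 = 2.1521 × 10⁻³ s⁻².
N = √(2.1521 × 10⁻³) = 0.046391 rad s⁻¹ → T = 2π/N = 135.44 s = 2.2573 min ≈ 2.26 min.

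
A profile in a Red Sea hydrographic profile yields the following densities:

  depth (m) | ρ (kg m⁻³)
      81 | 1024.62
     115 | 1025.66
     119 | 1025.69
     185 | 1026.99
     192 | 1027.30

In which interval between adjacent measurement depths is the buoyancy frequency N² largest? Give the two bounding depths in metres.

Compute the density gradient over each adjacent pair:
  81–115 m: Δρ/Δz = 1.04/34 = 0.031 kg m⁻⁴
  115–119 m: Δρ/Δz = 0.03/4 = 7.5 × 10⁻³ kg m⁻⁴
  119–185 m: Δρ/Δz = 1.30/66 = 0.020 kg m⁻⁴
  185–192 m: Δρ/Δz = 0.31/7 = 0.044 kg m⁻⁴
The largest gradient is in the 185–192 m interval — the pycnocline.

185–192 m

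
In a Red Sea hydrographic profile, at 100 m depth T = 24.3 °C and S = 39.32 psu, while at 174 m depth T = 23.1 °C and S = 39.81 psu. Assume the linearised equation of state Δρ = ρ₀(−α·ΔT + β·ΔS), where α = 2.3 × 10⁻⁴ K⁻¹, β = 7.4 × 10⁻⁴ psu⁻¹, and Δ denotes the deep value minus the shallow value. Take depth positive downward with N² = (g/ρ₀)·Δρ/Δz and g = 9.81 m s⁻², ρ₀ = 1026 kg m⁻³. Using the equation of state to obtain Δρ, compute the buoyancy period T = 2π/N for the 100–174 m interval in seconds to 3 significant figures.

ΔT = -1.2 K, ΔS = +0.49 psu (deep − shallow).
Δρ/ρ₀ = −αΔT + βΔS = 2.76 × 10⁻⁴ + 3.626 × 10⁻⁴ = 6.386 × 10⁻⁴, so Δρ ≈ 0.6552 kg m⁻³.
N² = (g/ρ₀)·Δρ/Δz = g·(Δρ/ρ₀)/Δz = 9.81 × 6.386 × 10⁻⁴ / 74 = 8.4658 × 10⁻⁵ s⁻².
N = √(8.4658 × 10⁻⁵) = 9.2010 × 10⁻³ rad s⁻¹ → T = 2π/N = 682.88 s ≈ 683 s.

683 s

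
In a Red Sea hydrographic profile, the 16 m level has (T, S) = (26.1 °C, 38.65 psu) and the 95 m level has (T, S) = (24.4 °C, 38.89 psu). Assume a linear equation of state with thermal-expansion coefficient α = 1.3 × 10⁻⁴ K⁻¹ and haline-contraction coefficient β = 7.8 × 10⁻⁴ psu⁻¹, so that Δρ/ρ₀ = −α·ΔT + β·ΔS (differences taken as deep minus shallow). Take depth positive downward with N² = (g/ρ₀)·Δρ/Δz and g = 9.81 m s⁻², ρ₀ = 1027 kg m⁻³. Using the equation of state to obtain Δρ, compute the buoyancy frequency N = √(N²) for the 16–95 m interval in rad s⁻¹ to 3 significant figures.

ΔT = -1.7 K, ΔS = +0.24 psu (deep − shallow).
Δρ/ρ₀ = −αΔT + βΔS = 2.21 × 10⁻⁴ + 1.872 × 10⁻⁴ = 4.082 × 10⁻⁴, so Δρ ≈ 0.4192 kg m⁻³.
N² = (g/ρ₀)·Δρ/Δz = g·(Δρ/ρ₀)/Δz = 9.81 × 4.082 × 10⁻⁴ / 79 = 5.0689 × 10⁻⁵ s⁻².
N = √(5.0689 × 10⁻⁵) = 7.1196 × 10⁻³ rad s⁻¹ ≈ 7.12 × 10⁻³ rad s⁻¹.

7.12 × 10⁻³ rad s⁻¹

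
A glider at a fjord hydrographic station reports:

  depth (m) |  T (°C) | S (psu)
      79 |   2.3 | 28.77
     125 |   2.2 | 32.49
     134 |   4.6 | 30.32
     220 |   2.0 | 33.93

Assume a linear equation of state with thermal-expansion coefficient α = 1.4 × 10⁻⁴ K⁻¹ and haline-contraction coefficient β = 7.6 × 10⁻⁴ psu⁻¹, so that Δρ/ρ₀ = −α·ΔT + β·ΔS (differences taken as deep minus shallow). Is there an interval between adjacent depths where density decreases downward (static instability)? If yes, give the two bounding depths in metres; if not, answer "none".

125–134 m

Evaluate Δρ/ρ₀ = −αΔT + βΔS across each adjacent pair:
  79–125 m: −αΔT+βΔS = −(1.4 × 10⁻⁴)(-0.1)+(7.6 × 10⁻⁴)(+3.72) = 2.8 × 10⁻³ → stable
  125–134 m: −αΔT+βΔS = −(1.4 × 10⁻⁴)(+2.4)+(7.6 × 10⁻⁴)(-2.17) = -2.0 × 10⁻³ → UNSTABLE
  134–220 m: −αΔT+βΔS = −(1.4 × 10⁻⁴)(-2.6)+(7.6 × 10⁻⁴)(+3.61) = 3.1 × 10⁻³ → stable
The 125–134 m interval has Δρ < 0: lighter water underlies denser water.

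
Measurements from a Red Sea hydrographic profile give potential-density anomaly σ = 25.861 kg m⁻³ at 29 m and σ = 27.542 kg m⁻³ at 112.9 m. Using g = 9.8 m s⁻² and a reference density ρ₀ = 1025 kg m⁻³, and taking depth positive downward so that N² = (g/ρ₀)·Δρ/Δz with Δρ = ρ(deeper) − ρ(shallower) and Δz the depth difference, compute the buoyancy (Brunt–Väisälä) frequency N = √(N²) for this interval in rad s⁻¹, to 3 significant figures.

0.0138 rad s⁻¹

Δρ = 1027.542 − 1025.861 = 1.681 kg m⁻³ over Δz = 112.9 − 29 = 83.9 m.
N² = (9.8/1025) × (1.681/83.9) = 1.9156 × 10⁻⁴ s⁻².
N = √(1.9156 × 10⁻⁴) = 0.013841 rad s⁻¹ ≈ 0.0138 rad s⁻¹.
N² > 0, so the interval is statically stable.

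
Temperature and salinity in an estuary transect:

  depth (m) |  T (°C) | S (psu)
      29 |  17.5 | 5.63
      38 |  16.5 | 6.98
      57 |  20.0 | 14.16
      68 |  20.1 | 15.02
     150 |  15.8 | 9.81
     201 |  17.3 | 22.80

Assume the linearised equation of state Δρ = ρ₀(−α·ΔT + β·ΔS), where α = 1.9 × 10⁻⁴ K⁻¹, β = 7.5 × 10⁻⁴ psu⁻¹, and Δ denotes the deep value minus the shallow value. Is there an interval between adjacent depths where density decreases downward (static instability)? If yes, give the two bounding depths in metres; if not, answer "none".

68–150 m

Evaluate Δρ/ρ₀ = −αΔT + βΔS across each adjacent pair:
  29–38 m: −αΔT+βΔS = −(1.9 × 10⁻⁴)(-1.0)+(7.5 × 10⁻⁴)(+1.35) = 1.2 × 10⁻³ → stable
  38–57 m: −αΔT+βΔS = −(1.9 × 10⁻⁴)(+3.5)+(7.5 × 10⁻⁴)(+7.18) = 4.7 × 10⁻³ → stable
  57–68 m: −αΔT+βΔS = −(1.9 × 10⁻⁴)(+0.1)+(7.5 × 10⁻⁴)(+0.86) = 6.3 × 10⁻⁴ → stable
  68–150 m: −αΔT+βΔS = −(1.9 × 10⁻⁴)(-4.3)+(7.5 × 10⁻⁴)(-5.21) = -3.1 × 10⁻³ → UNSTABLE
  150–201 m: −αΔT+βΔS = −(1.9 × 10⁻⁴)(+1.5)+(7.5 × 10⁻⁴)(+12.99) = 9.5 × 10⁻³ → stable
The 68–150 m interval has Δρ < 0: lighter water underlies denser water.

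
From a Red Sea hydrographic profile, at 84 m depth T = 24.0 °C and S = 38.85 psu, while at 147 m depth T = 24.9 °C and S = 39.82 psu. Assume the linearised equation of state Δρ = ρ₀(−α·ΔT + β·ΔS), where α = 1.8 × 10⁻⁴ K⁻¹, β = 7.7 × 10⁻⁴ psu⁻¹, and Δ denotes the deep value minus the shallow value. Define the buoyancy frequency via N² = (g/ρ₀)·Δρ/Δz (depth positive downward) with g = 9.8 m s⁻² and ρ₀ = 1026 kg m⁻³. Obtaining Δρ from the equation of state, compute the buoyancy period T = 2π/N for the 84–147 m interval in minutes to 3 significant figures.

11.0 min

ΔT = +0.9 K, ΔS = +0.97 psu (deep − shallow).
Δρ/ρ₀ = −αΔT + βΔS = -1.62 × 10⁻⁴ + 7.469 × 10⁻⁴ = 5.849 × 10⁻⁴, so Δρ ≈ 0.6001 kg m⁻³.
N² = (g/ρ₀)·Δρ/Δz = g·(Δρ/ρ₀)/Δz = 9.8 × 5.849 × 10⁻⁴ / 63 = 9.0984 × 10⁻⁵ s⁻².
N = √(9.0984 × 10⁻⁵) = 9.5386 × 10⁻³ rad s⁻¹ → T = 2π/N = 658.71 s = 10.979 min ≈ 11.0 min.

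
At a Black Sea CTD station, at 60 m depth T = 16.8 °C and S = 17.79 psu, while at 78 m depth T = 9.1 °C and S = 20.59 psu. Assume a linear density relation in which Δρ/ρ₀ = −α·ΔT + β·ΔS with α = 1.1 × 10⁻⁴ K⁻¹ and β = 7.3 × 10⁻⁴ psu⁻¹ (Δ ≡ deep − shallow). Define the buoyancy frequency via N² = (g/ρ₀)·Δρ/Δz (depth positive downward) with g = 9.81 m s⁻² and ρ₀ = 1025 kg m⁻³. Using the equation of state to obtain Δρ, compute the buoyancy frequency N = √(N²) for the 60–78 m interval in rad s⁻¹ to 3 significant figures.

0.0397 rad s⁻¹

ΔT = -7.7 K, ΔS = +2.80 psu (deep − shallow).
Δρ/ρ₀ = −αΔT + βΔS = 8.47 × 10⁻⁴ + 2.044 × 10⁻³ = 2.891 × 10⁻³, so Δρ ≈ 2.963 kg m⁻³.
N² = (g/ρ₀)·Δρ/Δz = g·(Δρ/ρ₀)/Δz = 9.81 × 2.891 × 10⁻³ / 18 = 1.5756 × 10⁻³ s⁻².
N = √(1.5756 × 10⁻³) = 0.039694 rad s⁻¹ ≈ 0.0397 rad s⁻¹.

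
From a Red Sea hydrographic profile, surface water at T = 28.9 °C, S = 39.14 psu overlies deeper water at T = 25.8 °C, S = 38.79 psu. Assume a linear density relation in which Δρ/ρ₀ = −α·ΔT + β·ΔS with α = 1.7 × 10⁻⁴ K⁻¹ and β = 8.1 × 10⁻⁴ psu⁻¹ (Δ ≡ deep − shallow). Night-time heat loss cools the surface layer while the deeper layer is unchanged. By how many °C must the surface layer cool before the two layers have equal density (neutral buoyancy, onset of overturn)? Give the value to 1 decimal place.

Neutral buoyancy requires Δρ = 0, i.e. −α(T_deep − T_surf′) + β(S_deep − S_surf) = 0.
T_surf′ = T_deep − (β/α)·ΔS = 25.8 − (8.1 × 10⁻⁴/1.7 × 10⁻⁴)·(-0.35) = 27.468 °C.
Cooling required: 28.9 − (27.468) = 1.432 °C.

1.4 °C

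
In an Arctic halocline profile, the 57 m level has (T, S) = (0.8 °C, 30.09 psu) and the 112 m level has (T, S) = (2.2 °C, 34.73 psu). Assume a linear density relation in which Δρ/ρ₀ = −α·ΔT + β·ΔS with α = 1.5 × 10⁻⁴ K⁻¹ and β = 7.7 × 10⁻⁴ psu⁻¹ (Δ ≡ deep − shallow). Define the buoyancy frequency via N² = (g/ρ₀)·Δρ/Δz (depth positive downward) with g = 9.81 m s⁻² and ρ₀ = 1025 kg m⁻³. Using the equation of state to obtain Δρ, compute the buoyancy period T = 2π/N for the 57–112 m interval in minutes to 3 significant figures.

4.28 min

ΔT = +1.4 K, ΔS = +4.64 psu (deep − shallow).
Δρ/ρ₀ = −αΔT + βΔS = -2.10 × 10⁻⁴ + 3.5728 × 10⁻³ = 3.3628 × 10⁻³, so Δρ ≈ 3.447 kg m⁻³.
N² = (g/ρ₀)·Δρ/Δz = g·(Δρ/ρ₀)/Δz = 9.81 × 3.3628 × 10⁻³ / 55 = 5.9980 × 10⁻⁴ s⁻².
N = √(5.9980 × 10⁻⁴) = 0.024491 rad s⁻¹ → T = 2π/N = 256.55 s = 4.2758 min ≈ 4.28 min.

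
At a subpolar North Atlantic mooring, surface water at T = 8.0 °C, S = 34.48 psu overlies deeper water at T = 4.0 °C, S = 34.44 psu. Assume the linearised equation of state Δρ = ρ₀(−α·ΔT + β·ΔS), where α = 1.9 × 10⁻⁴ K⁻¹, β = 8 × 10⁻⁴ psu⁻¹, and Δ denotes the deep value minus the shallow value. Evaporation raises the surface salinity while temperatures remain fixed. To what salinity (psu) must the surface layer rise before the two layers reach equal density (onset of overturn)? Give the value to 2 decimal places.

Neutral buoyancy requires −α(T_deep − T_surf) + β(S_deep − S_surf′) = 0.
S_surf′ = S_deep − (α/β)·ΔT = 34.44 − (1.9 × 10⁻⁴/8 × 10⁻⁴)·(-4.0) = 35.3900 psu.
Increase required: 35.3900 − 34.48 = 0.9100 psu.

35.39 psu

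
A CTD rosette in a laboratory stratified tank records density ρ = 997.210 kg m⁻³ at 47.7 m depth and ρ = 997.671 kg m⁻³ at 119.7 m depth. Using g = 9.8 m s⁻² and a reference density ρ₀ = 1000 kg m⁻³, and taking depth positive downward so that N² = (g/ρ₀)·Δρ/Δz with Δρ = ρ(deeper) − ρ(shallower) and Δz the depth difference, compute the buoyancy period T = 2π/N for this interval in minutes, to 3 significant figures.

13.2 min

Δρ = 997.671 − 997.210 = 0.461 kg m⁻³ over Δz = 119.7 − 47.7 = 72 m.
N² = (9.8/1000) × (0.461/72) = 6.2747 × 10⁻⁵ s⁻².
N = √(6.2747 × 10⁻⁵) = 7.9213 × 10⁻³ rad s⁻¹, so T = 2π/N = 793.20 s = 13.220 min ≈ 13.2 min.
Since Δρ > 0 the layer is stably stratified.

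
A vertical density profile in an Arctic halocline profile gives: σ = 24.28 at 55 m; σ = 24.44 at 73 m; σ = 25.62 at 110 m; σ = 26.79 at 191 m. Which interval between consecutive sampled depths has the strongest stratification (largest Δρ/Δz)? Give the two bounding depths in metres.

Compute the density gradient over each adjacent pair:
  55–73 m: Δρ/Δz = 0.16/18 = 8.9 × 10⁻³ kg m⁻⁴
  73–110 m: Δρ/Δz = 1.18/37 = 0.032 kg m⁻⁴
  110–191 m: Δρ/Δz = 1.17/81 = 0.014 kg m⁻⁴
The largest gradient is in the 73–110 m interval — the pycnocline.

73–110 m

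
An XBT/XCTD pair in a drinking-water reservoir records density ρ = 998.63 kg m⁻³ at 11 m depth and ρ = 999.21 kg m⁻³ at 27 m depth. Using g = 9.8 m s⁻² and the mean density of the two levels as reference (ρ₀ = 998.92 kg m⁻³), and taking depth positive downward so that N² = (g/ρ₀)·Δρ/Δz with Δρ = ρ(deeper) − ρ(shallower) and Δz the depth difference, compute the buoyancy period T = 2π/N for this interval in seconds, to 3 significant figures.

Δρ = 999.21 − 998.63 = 0.58 kg m⁻³ over Δz = 27 − 11 = 16 m.
N² = (9.8/998.92) × (0.58/16) = 3.5563 × 10⁻⁴ s⁻².
N = √(3.5563 × 10⁻⁴) = 0.018858 rad s⁻¹, so T = 2π/N = 333.18 s ≈ 333 s.

333 s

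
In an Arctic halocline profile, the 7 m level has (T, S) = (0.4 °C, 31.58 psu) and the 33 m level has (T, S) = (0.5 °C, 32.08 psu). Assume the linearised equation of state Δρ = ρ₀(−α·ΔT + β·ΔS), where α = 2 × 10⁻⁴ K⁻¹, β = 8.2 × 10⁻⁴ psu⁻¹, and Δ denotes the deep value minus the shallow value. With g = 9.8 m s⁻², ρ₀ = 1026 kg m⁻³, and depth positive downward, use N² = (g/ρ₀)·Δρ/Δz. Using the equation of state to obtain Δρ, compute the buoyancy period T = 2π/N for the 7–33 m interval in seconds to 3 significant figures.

ΔT = +0.1 K, ΔS = +0.50 psu (deep − shallow).
Δρ/ρ₀ = −αΔT + βΔS = -2.00 × 10⁻⁵ + 4.10 × 10⁻⁴ = 3.90 × 10⁻⁴, so Δρ ≈ 0.4001 kg m⁻³.
N² = (g/ρ₀)·Δρ/Δz = g·(Δρ/ρ₀)/Δz = 9.8 × 3.90 × 10⁻⁴ / 26 = 1.4700 × 10⁻⁴ s⁻².
N = √(1.4700 × 10⁻⁴) = 0.012124 rad s⁻¹ → T = 2π/N = 518.24 s ≈ 518 s.

518 s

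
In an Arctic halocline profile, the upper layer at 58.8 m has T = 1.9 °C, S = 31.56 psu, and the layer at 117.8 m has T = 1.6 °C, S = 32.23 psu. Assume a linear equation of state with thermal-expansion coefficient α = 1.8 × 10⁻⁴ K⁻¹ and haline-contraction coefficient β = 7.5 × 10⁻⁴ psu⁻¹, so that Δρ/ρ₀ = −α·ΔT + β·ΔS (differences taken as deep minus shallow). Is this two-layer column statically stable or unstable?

ΔT = 1.6 − 1.9 = -0.3 K and ΔS = 32.23 − 31.56 = +0.67 psu (deep − shallow).
−αΔT = 5.40 × 10⁻⁵; βΔS = 5.025 × 10⁻⁴; sum Δρ/ρ₀ = 5.565 × 10⁻⁴.
Δρ/ρ₀ > 0, so Δρ > 0: deeper water is denser → statically stable.

stable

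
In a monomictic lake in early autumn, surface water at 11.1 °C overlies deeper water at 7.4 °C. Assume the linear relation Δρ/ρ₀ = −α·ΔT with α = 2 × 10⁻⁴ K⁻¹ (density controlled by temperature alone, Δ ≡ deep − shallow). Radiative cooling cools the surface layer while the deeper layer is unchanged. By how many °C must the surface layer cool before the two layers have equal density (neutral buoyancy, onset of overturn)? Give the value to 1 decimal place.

With temperature the only control, equal density requires T_surf′ = T_deep.
T_surf′ = 7.4 °C.
Cooling required: 11.1 − 7.4 = 3.7 °C.

3.7 °C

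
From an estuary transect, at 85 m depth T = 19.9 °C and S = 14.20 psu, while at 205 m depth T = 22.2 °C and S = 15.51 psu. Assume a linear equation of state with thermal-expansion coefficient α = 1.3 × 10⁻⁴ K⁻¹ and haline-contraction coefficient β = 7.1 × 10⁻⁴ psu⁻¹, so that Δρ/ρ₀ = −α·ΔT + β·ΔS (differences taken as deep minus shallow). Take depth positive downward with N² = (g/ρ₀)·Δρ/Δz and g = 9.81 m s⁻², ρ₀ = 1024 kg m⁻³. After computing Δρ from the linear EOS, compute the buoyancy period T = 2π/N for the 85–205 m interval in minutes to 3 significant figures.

ΔT = +2.3 K, ΔS = +1.31 psu (deep − shallow).
Δρ/ρ₀ = −αΔT + βΔS = -2.99 × 10⁻⁴ + 9.301 × 10⁻⁴ = 6.311 × 10⁻⁴, so Δρ ≈ 0.6462 kg m⁻³.
N² = (g/ρ₀)·Δρ/Δz = g·(Δρ/ρ₀)/Δz = 9.81 × 6.311 × 10⁻⁴ / 120 = 5.1592 × 10⁻⁵ s⁻².
N = √(5.1592 × 10⁻⁵) = 7.1828 × 10⁻³ rad s⁻¹ → T = 2π/N = 874.75 s = 14.579 min ≈ 14.6 min.

14.6 min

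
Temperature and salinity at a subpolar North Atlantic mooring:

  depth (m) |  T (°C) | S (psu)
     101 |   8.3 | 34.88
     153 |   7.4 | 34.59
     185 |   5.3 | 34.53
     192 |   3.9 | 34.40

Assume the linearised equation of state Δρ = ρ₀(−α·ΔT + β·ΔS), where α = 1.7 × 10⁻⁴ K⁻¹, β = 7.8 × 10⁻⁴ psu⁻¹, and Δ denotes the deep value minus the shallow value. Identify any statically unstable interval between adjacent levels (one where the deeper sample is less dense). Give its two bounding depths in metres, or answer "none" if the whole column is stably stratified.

Evaluate Δρ/ρ₀ = −αΔT + βΔS across each adjacent pair:
  101–153 m: −αΔT+βΔS = −(1.7 × 10⁻⁴)(-0.9)+(7.8 × 10⁻⁴)(-0.29) = -7.3 × 10⁻⁵ → UNSTABLE
  153–185 m: −αΔT+βΔS = −(1.7 × 10⁻⁴)(-2.1)+(7.8 × 10⁻⁴)(-0.06) = 3.1 × 10⁻⁴ → stable
  185–192 m: −αΔT+βΔS = −(1.7 × 10⁻⁴)(-1.4)+(7.8 × 10⁻⁴)(-0.13) = 1.4 × 10⁻⁴ → stable
The 101–153 m interval has Δρ < 0: lighter water underlies denser water.

101–153 m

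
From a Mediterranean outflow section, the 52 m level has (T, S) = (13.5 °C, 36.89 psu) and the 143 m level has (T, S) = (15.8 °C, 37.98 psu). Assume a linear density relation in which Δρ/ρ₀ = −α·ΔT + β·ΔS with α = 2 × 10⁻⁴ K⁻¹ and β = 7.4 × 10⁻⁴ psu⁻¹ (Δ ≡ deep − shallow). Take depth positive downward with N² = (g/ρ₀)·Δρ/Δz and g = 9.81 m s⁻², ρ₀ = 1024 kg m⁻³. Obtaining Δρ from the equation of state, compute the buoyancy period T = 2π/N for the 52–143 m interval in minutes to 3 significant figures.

ΔT = +2.3 K, ΔS = +1.09 psu (deep − shallow).
Δρ/ρ₀ = −αΔT + βΔS = -4.60 × 10⁻⁴ + 8.066 × 10⁻⁴ = 3.466 × 10⁻⁴, so Δρ ≈ 0.3549 kg m⁻³.
N² = (g/ρ₀)·Δρ/Δz = g·(Δρ/ρ₀)/Δz = 9.81 × 3.466 × 10⁻⁴ / 91 = 3.7364 × 10⁻⁵ s⁻².
N = √(3.7364 × 10⁻⁵) = 6.1126 × 10⁻³ rad s⁻¹ → T = 2π/N = 1.0279 × 10³ s = 17.132 min ≈ 17.1 min.

17.1 min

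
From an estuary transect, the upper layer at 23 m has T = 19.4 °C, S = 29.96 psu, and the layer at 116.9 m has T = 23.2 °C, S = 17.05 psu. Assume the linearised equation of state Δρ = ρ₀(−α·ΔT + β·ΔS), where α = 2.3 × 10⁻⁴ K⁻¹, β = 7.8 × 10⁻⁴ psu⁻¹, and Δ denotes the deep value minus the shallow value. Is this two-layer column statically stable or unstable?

unstable

ΔT = 23.2 − 19.4 = +3.8 K and ΔS = 17.05 − 29.96 = -12.91 psu (deep − shallow).
−αΔT = -8.74 × 10⁻⁴; βΔS = -0.0100698; sum Δρ/ρ₀ = -0.0109438.
Δρ/ρ₀ < 0, so Δρ < 0: deeper water is lighter → statically unstable; the column would overturn.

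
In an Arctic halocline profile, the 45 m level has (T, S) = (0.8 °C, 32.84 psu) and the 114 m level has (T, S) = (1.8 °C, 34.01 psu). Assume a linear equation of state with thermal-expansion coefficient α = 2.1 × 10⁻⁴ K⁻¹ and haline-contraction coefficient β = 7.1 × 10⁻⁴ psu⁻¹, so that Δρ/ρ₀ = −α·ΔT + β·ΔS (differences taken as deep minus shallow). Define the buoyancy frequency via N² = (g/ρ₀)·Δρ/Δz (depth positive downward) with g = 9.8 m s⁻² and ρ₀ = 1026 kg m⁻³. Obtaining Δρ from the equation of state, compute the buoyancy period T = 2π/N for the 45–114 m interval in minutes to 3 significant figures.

11.2 min

ΔT = +1.0 K, ΔS = +1.17 psu (deep − shallow).
Δρ/ρ₀ = −αΔT + βΔS = -2.10 × 10⁻⁴ + 8.307 × 10⁻⁴ = 6.207 × 10⁻⁴, so Δρ ≈ 0.6368 kg m⁻³.
N² = (g/ρ₀)·Δρ/Δz = g·(Δρ/ρ₀)/Δz = 9.8 × 6.207 × 10⁻⁴ / 69 = 8.8157 × 10⁻⁵ s⁻².
N = √(8.8157 × 10⁻⁵) = 9.3892 × 10⁻³ rad s⁻¹ → T = 2π/N = 669.19 s = 11.153 min ≈ 11.2 min.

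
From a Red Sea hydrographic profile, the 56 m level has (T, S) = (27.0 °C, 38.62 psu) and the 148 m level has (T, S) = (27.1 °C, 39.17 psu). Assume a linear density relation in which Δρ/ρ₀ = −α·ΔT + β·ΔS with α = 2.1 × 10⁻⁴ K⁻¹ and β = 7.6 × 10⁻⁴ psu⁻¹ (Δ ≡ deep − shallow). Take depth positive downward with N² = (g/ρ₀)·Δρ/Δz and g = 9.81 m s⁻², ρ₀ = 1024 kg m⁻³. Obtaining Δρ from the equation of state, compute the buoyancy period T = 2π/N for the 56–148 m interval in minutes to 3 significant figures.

16.1 min

ΔT = +0.1 K, ΔS = +0.55 psu (deep − shallow).
Δρ/ρ₀ = −αΔT + βΔS = -2.10 × 10⁻⁵ + 4.18 × 10⁻⁴ = 3.97 × 10⁻⁴, so Δρ ≈ 0.4065 kg m⁻³.
N² = (g/ρ₀)·Δρ/Δz = g·(Δρ/ρ₀)/Δz = 9.81 × 3.97 × 10⁻⁴ / 92 = 4.2332 × 10⁻⁵ s⁻².
N = √(4.2332 × 10⁻⁵) = 6.5063 × 10⁻³ rad s⁻¹ → T = 2π/N = 965.71 s = 16.095 min ≈ 16.1 min.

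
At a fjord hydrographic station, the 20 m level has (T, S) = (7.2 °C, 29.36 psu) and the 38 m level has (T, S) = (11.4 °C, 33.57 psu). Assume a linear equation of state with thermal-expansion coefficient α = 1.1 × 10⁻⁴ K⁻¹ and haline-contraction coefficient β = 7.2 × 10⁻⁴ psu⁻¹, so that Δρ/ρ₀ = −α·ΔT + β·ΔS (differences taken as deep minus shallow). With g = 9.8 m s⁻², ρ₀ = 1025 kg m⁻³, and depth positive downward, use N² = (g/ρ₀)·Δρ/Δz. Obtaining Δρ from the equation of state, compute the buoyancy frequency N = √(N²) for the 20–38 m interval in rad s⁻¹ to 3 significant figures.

ΔT = +4.2 K, ΔS = +4.21 psu (deep − shallow).
Δρ/ρ₀ = −αΔT + βΔS = -4.62 × 10⁻⁴ + 3.0312 × 10⁻³ = 2.5692 × 10⁻³, so Δρ ≈ 2.633 kg m⁻³.
N² = (g/ρ₀)·Δρ/Δz = g·(Δρ/ρ₀)/Δz = 9.8 × 2.5692 × 10⁻³ / 18 = 1.3988 × 10⁻³ s⁻².
N = √(1.3988 × 10⁻³) = 0.037401 rad s⁻¹ ≈ 0.0374 rad s⁻¹.

0.0374 rad s⁻¹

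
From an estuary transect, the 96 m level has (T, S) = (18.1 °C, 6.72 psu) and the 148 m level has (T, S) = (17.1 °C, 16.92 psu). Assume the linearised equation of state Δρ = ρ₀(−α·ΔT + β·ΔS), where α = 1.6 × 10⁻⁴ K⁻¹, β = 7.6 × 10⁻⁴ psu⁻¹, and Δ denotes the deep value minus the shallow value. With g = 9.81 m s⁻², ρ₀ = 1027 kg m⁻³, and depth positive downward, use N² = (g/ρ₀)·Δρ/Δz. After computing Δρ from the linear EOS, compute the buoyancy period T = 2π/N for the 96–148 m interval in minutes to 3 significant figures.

2.71 min

ΔT = -1.0 K, ΔS = +10.20 psu (deep − shallow).
Δρ/ρ₀ = −αΔT + βΔS = 1.60 × 10⁻⁴ + 7.752 × 10⁻³ = 7.912 × 10⁻³, so Δρ ≈ 8.126 kg m⁻³.
N² = (g/ρ₀)·Δρ/Δz = g·(Δρ/ρ₀)/Δz = 9.81 × 7.912 × 10⁻³ / 52 = 1.4926 × 10⁻³ s⁻².
N = √(1.4926 × 10⁻³) = 0.038634 rad s⁻¹ → T = 2π/N = 162.63 s = 2.7105 min ≈ 2.71 min.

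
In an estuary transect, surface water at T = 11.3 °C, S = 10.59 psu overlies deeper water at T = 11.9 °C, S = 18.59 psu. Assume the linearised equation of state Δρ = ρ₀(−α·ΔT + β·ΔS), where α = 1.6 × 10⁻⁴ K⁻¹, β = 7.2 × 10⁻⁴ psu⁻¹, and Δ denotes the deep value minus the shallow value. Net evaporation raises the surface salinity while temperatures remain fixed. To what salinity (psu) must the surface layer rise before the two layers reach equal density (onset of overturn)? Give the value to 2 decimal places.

18.46 psu

Neutral buoyancy requires −α(T_deep − T_surf) + β(S_deep − S_surf′) = 0.
S_surf′ = S_deep − (α/β)·ΔT = 18.59 − (1.6 × 10⁻⁴/7.2 × 10⁻⁴)·(+0.6) = 18.4567 psu.
Increase required: 18.4567 − 10.59 = 7.8667 psu.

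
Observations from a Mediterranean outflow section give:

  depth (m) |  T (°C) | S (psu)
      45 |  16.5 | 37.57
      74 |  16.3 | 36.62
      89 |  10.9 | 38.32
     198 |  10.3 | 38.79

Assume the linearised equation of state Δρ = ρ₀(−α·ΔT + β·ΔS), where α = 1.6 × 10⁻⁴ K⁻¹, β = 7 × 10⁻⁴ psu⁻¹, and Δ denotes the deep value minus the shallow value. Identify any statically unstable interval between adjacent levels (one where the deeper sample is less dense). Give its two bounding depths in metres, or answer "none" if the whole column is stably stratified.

Evaluate Δρ/ρ₀ = −αΔT + βΔS across each adjacent pair:
  45–74 m: −αΔT+βΔS = −(1.6 × 10⁻⁴)(-0.2)+(7 × 10⁻⁴)(-0.95) = -6.3 × 10⁻⁴ → UNSTABLE
  74–89 m: −αΔT+βΔS = −(1.6 × 10⁻⁴)(-5.4)+(7 × 10⁻⁴)(+1.70) = 2.1 × 10⁻³ → stable
  89–198 m: −αΔT+βΔS = −(1.6 × 10⁻⁴)(-0.6)+(7 × 10⁻⁴)(+0.47) = 4.2 × 10⁻⁴ → stable
The 45–74 m interval has Δρ < 0: lighter water underlies denser water.

45–74 m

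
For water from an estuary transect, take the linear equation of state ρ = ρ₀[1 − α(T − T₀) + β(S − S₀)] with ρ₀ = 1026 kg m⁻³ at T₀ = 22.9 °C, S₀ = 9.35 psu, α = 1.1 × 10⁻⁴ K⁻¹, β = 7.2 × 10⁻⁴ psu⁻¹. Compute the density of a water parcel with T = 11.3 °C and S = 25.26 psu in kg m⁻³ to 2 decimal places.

1039.06 kg m⁻³

T − T₀ = -11.6 K, S − S₀ = +15.91 psu.
Bracket = 1 − α·(-11.6) + β·(+15.91) = 1 + (0.0127312) = 1.0127312.
ρ = 1026 × 1.0127312 = 1039.06 kg m⁻³.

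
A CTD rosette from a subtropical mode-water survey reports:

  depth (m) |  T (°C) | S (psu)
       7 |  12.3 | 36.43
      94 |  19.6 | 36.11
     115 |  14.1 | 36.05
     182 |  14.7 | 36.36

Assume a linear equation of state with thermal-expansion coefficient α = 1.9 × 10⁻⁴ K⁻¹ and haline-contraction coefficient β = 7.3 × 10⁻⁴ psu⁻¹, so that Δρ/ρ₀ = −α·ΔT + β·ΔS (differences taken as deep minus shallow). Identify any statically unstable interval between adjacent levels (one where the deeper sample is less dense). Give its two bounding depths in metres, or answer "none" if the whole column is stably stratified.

7–94 m

Evaluate Δρ/ρ₀ = −αΔT + βΔS across each adjacent pair:
  7–94 m: −αΔT+βΔS = −(1.9 × 10⁻⁴)(+7.3)+(7.3 × 10⁻⁴)(-0.32) = -1.6 × 10⁻³ → UNSTABLE
  94–115 m: −αΔT+βΔS = −(1.9 × 10⁻⁴)(-5.5)+(7.3 × 10⁻⁴)(-0.06) = 1.0 × 10⁻³ → stable
  115–182 m: −αΔT+βΔS = −(1.9 × 10⁻⁴)(+0.6)+(7.3 × 10⁻⁴)(+0.31) = 1.1 × 10⁻⁴ → stable
The 7–94 m interval has Δρ < 0: lighter water underlies denser water.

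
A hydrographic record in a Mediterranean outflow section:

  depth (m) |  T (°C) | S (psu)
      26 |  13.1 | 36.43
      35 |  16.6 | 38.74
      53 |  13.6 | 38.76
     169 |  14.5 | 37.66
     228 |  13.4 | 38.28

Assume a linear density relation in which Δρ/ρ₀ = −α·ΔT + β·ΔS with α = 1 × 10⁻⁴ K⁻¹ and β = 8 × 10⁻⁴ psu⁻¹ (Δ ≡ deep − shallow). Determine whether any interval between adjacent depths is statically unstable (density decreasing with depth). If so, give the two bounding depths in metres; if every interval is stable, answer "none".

53–169 m

Evaluate Δρ/ρ₀ = −αΔT + βΔS across each adjacent pair:
  26–35 m: −αΔT+βΔS = −(1 × 10⁻⁴)(+3.5)+(8 × 10⁻⁴)(+2.31) = 1.5 × 10⁻³ → stable
  35–53 m: −αΔT+βΔS = −(1 × 10⁻⁴)(-3.0)+(8 × 10⁻⁴)(+0.02) = 3.2 × 10⁻⁴ → stable
  53–169 m: −αΔT+βΔS = −(1 × 10⁻⁴)(+0.9)+(8 × 10⁻⁴)(-1.10) = -9.7 × 10⁻⁴ → UNSTABLE
  169–228 m: −αΔT+βΔS = −(1 × 10⁻⁴)(-1.1)+(8 × 10⁻⁴)(+0.62) = 6.1 × 10⁻⁴ → stable
The 53–169 m interval has Δρ < 0: lighter water underlies denser water.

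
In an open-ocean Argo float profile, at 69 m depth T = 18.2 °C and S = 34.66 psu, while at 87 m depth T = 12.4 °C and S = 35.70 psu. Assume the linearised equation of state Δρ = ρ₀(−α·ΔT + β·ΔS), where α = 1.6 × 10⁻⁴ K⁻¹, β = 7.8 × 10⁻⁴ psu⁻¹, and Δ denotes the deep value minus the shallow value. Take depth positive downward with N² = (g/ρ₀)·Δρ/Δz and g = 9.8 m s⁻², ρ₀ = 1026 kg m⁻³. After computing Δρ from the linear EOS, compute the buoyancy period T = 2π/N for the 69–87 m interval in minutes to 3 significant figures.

3.40 min

ΔT = -5.8 K, ΔS = +1.04 psu (deep − shallow).
Δρ/ρ₀ = −αΔT + βΔS = 9.28 × 10⁻⁴ + 8.112 × 10⁻⁴ = 1.7392 × 10⁻³, so Δρ ≈ 1.784 kg m⁻³.
N² = (g/ρ₀)·Δρ/Δz = g·(Δρ/ρ₀)/Δz = 9.8 × 1.7392 × 10⁻³ / 18 = 9.4690 × 10⁻⁴ s⁻².
N = √(9.4690 × 10⁻⁴) = 0.030772 rad s⁻¹ → T = 2π/N = 204.19 s = 3.4032 min ≈ 3.40 min.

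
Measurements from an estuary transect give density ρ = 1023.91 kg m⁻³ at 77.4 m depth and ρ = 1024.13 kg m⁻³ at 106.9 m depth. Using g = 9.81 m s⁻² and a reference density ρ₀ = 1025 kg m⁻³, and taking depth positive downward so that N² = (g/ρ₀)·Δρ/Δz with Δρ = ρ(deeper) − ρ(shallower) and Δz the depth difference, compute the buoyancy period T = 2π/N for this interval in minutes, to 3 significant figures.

Δρ = 1024.13 − 1023.91 = 0.22 kg m⁻³ over Δz = 106.9 − 77.4 = 29.5 m.
N² = (9.81/1025) × (0.22/29.5) = 7.1375 × 10⁻⁵ s⁻².
N = √(7.1375 × 10⁻⁵) = 8.4484 × 10⁻³ rad s⁻¹, so T = 2π/N = 743.71 s = 12.395 min ≈ 12.4 min.
Since Δρ > 0 the layer is stably stratified.

12.4 min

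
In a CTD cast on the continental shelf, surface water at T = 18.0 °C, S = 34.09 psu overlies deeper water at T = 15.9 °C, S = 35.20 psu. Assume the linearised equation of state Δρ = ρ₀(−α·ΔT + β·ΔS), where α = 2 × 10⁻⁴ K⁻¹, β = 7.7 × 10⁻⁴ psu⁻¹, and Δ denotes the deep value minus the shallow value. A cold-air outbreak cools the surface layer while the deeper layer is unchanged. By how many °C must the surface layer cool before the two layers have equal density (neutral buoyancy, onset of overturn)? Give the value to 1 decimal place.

6.4 °C

Neutral buoyancy requires Δρ = 0, i.e. −α(T_deep − T_surf′) + β(S_deep − S_surf) = 0.
T_surf′ = T_deep − (β/α)·ΔS = 15.9 − (7.7 × 10⁻⁴/2 × 10⁻⁴)·(+1.11) = 11.627 °C.
Cooling required: 18.0 − (11.627) = 6.373 °C.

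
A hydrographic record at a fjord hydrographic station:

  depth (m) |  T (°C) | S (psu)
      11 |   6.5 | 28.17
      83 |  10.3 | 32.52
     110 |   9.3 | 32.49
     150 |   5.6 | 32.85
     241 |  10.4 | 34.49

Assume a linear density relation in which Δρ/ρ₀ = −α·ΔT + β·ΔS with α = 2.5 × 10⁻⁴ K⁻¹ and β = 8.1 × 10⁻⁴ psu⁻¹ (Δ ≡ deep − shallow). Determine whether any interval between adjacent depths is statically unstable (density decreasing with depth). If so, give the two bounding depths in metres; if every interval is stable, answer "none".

none

Evaluate Δρ/ρ₀ = −αΔT + βΔS across each adjacent pair:
  11–83 m: −αΔT+βΔS = −(2.5 × 10⁻⁴)(+3.8)+(8.1 × 10⁻⁴)(+4.35) = 2.6 × 10⁻³ → stable
  83–110 m: −αΔT+βΔS = −(2.5 × 10⁻⁴)(-1.0)+(8.1 × 10⁻⁴)(-0.03) = 2.3 × 10⁻⁴ → stable
  110–150 m: −αΔT+βΔS = −(2.5 × 10⁻⁴)(-3.7)+(8.1 × 10⁻⁴)(+0.36) = 1.2 × 10⁻³ → stable
  150–241 m: −αΔT+βΔS = −(2.5 × 10⁻⁴)(+4.8)+(8.1 × 10⁻⁴)(+1.64) = 1.3 × 10⁻⁴ → stable
Every interval has Δρ > 0: the column is stably stratified throughout.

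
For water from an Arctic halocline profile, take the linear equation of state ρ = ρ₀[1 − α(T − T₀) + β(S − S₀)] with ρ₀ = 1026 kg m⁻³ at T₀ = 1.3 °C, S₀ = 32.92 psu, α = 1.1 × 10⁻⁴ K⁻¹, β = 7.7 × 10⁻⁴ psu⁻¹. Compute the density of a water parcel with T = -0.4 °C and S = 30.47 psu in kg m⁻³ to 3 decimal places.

1024.256 kg m⁻³

T − T₀ = -1.7 K, S − S₀ = -2.45 psu.
Bracket = 1 − α·(-1.7) + β·(-2.45) = 1 + (-1.6995 × 10⁻³) = 0.9983005.
ρ = 1026 × 0.9983005 = 1024.256 kg m⁻³.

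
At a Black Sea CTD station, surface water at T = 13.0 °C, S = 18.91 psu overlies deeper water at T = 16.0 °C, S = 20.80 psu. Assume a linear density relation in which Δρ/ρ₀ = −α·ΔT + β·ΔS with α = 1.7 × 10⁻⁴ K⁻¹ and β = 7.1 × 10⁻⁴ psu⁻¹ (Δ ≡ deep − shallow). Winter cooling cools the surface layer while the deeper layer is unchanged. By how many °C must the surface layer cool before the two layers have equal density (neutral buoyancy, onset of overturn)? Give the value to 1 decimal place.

Neutral buoyancy requires Δρ = 0, i.e. −α(T_deep − T_surf′) + β(S_deep − S_surf) = 0.
T_surf′ = T_deep − (β/α)·ΔS = 16.0 − (7.1 × 10⁻⁴/1.7 × 10⁻⁴)·(+1.89) = 8.106 °C.
Cooling required: 13.0 − (8.106) = 4.894 °C.

4.9 °C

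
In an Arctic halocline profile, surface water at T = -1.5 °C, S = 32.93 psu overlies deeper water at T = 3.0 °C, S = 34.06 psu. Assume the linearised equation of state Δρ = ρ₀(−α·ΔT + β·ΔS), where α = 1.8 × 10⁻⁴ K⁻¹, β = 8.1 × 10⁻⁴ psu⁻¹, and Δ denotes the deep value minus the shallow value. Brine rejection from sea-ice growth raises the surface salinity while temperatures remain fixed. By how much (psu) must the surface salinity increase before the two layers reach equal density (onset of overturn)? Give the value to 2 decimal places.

0.13 psu

Neutral buoyancy requires −α(T_deep − T_surf) + β(S_deep − S_surf′) = 0.
S_surf′ = S_deep − (α/β)·ΔT = 34.06 − (1.8 × 10⁻⁴/8.1 × 10⁻⁴)·(+4.5) = 33.0600 psu.
Increase required: 33.0600 − 32.93 = 0.1300 psu.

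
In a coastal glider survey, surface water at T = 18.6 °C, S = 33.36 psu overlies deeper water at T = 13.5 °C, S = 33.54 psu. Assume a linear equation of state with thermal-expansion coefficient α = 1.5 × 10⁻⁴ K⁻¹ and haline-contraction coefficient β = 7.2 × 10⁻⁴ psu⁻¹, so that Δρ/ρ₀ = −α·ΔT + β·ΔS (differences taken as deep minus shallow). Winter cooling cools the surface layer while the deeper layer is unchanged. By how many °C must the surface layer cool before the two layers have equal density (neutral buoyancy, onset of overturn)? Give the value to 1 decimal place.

Neutral buoyancy requires Δρ = 0, i.e. −α(T_deep − T_surf′) + β(S_deep − S_surf) = 0.
T_surf′ = T_deep − (β/α)·ΔS = 13.5 − (7.2 × 10⁻⁴/1.5 × 10⁻⁴)·(+0.18) = 12.636 °C.
Cooling required: 18.6 − (12.636) = 5.964 °C.

6.0 °C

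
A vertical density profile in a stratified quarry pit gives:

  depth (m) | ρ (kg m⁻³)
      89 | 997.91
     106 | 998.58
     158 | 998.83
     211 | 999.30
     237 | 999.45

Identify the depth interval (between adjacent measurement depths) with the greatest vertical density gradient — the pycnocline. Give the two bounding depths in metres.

89–106 m

Compute the density gradient over each adjacent pair:
  89–106 m: Δρ/Δz = 0.67/17 = 0.039 kg m⁻⁴
  106–158 m: Δρ/Δz = 0.25/52 = 4.8 × 10⁻³ kg m⁻⁴
  158–211 m: Δρ/Δz = 0.47/53 = 8.9 × 10⁻³ kg m⁻⁴
  211–237 m: Δρ/Δz = 0.15/26 = 5.8 × 10⁻³ kg m⁻⁴
The largest gradient is in the 89–106 m interval — the pycnocline.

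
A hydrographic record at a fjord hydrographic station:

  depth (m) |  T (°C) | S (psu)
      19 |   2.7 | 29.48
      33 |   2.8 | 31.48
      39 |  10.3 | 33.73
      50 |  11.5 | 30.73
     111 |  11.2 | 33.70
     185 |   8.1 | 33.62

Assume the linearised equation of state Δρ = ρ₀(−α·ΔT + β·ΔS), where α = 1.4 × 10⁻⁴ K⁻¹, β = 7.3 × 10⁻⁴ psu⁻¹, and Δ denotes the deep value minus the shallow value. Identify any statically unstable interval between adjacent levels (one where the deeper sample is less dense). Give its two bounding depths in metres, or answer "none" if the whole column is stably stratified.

39–50 m

Evaluate Δρ/ρ₀ = −αΔT + βΔS across each adjacent pair:
  19–33 m: −αΔT+βΔS = −(1.4 × 10⁻⁴)(+0.1)+(7.3 × 10⁻⁴)(+2.00) = 1.4 × 10⁻³ → stable
  33–39 m: −αΔT+βΔS = −(1.4 × 10⁻⁴)(+7.5)+(7.3 × 10⁻⁴)(+2.25) = 5.9 × 10⁻⁴ → stable
  39–50 m: −αΔT+βΔS = −(1.4 × 10⁻⁴)(+1.2)+(7.3 × 10⁻⁴)(-3.00) = -2.4 × 10⁻³ → UNSTABLE
  50–111 m: −αΔT+βΔS = −(1.4 × 10⁻⁴)(-0.3)+(7.3 × 10⁻⁴)(+2.97) = 2.2 × 10⁻³ → stable
  111–185 m: −αΔT+βΔS = −(1.4 × 10⁻⁴)(-3.1)+(7.3 × 10⁻⁴)(-0.08) = 3.8 × 10⁻⁴ → stable
The 39–50 m interval has Δρ < 0: lighter water underlies denser water.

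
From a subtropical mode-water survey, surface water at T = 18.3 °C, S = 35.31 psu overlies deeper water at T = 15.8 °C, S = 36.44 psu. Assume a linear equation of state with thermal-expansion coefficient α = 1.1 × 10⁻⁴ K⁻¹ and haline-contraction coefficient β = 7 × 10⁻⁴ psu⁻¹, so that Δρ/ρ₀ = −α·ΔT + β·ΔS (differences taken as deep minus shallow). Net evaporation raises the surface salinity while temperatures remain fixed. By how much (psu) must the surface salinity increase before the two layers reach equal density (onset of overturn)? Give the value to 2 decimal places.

Neutral buoyancy requires −α(T_deep − T_surf) + β(S_deep − S_surf′) = 0.
S_surf′ = S_deep − (α/β)·ΔT = 36.44 − (1.1 × 10⁻⁴/7 × 10⁻⁴)·(-2.5) = 36.8329 psu.
Increase required: 36.8329 − 35.31 = 1.5229 psu.

1.52 psu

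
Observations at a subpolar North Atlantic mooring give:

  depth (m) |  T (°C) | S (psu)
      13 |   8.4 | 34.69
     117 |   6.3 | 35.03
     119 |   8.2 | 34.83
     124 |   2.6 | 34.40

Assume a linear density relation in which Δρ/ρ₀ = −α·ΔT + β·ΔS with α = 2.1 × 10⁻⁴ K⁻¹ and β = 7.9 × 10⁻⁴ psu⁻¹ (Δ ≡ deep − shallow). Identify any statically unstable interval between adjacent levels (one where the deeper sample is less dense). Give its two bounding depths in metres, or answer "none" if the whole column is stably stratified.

Evaluate Δρ/ρ₀ = −αΔT + βΔS across each adjacent pair:
  13–117 m: −αΔT+βΔS = −(2.1 × 10⁻⁴)(-2.1)+(7.9 × 10⁻⁴)(+0.34) = 7.1 × 10⁻⁴ → stable
  117–119 m: −αΔT+βΔS = −(2.1 × 10⁻⁴)(+1.9)+(7.9 × 10⁻⁴)(-0.20) = -5.6 × 10⁻⁴ → UNSTABLE
  119–124 m: −αΔT+βΔS = −(2.1 × 10⁻⁴)(-5.6)+(7.9 × 10⁻⁴)(-0.43) = 8.4 × 10⁻⁴ → stable
The 117–119 m interval has Δρ < 0: lighter water underlies denser water.

117–119 m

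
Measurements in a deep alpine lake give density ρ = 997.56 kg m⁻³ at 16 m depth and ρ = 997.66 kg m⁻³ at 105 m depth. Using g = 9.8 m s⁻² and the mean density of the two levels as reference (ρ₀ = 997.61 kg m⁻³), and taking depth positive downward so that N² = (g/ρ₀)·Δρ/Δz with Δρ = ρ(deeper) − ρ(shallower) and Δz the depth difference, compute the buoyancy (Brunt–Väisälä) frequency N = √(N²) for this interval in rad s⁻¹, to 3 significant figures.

3.32 × 10⁻³ rad s⁻¹

Δρ = 997.66 − 997.56 = 0.10 kg m⁻³ over Δz = 105 − 16 = 89 m.
N² = (9.8/997.61) × (0.10/89) = 1.1038 × 10⁻⁵ s⁻².
N = √(1.1038 × 10⁻⁵) = 3.3223 × 10⁻³ rad s⁻¹ ≈ 3.32 × 10⁻³ rad s⁻¹.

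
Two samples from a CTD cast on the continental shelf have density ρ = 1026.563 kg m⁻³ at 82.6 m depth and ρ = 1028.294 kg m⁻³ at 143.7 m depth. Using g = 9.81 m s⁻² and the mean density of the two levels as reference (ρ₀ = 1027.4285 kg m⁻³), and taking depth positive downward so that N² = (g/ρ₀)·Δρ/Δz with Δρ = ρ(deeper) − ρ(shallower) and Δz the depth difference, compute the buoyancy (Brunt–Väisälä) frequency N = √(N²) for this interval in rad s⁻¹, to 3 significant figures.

0.0164 rad s⁻¹

Δρ = 1028.294 − 1026.563 = 1.731 kg m⁻³ over Δz = 143.7 − 82.6 = 61.1 m.
N² = (9.81/1027.4285) × (1.731/61.1) = 2.7050 × 10⁻⁴ s⁻².
N = √(2.7050 × 10⁻⁴) = 0.016447 rad s⁻¹ ≈ 0.0164 rad s⁻¹.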